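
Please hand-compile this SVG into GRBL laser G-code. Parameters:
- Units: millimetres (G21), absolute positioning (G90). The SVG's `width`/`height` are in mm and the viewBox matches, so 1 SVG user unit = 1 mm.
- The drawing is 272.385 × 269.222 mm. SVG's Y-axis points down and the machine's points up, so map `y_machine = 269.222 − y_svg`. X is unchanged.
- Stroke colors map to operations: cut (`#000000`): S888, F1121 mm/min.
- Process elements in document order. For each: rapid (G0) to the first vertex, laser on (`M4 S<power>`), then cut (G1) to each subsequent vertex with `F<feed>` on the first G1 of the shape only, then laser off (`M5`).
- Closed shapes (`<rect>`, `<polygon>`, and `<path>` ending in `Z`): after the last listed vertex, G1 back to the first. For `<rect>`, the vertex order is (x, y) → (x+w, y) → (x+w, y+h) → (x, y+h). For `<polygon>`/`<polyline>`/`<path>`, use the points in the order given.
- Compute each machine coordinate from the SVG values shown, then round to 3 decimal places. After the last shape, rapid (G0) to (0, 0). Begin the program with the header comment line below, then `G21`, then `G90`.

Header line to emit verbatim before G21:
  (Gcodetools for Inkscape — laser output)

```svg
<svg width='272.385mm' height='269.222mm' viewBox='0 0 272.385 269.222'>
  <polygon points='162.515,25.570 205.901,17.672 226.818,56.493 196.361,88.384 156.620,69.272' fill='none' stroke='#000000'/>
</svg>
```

(Gcodetools for Inkscape — laser output)
G21
G90
G0 X162.515 Y243.652
M4 S888
G1 X205.901 Y251.550 F1121
G1 X226.818 Y212.729
G1 X196.361 Y180.838
G1 X156.620 Y199.950
G1 X162.515 Y243.652
M5
G0 X0.000 Y0.000

viewBox `0 0 272.385 269.222` with mm width/height → 1 unit = 1 mm. Flip: y_m = 269.222 − y_svg.

**Shape 1** — `<polygon>` regular polygon, stroke `#000000` → cut (S888, F1121). Machine vertices: (162.515,243.652) → (205.901,251.550) → (226.818,212.729) → (196.361,180.838) → (156.620,199.950) → (162.515,243.652). Closed: final G1 returns to the first vertex.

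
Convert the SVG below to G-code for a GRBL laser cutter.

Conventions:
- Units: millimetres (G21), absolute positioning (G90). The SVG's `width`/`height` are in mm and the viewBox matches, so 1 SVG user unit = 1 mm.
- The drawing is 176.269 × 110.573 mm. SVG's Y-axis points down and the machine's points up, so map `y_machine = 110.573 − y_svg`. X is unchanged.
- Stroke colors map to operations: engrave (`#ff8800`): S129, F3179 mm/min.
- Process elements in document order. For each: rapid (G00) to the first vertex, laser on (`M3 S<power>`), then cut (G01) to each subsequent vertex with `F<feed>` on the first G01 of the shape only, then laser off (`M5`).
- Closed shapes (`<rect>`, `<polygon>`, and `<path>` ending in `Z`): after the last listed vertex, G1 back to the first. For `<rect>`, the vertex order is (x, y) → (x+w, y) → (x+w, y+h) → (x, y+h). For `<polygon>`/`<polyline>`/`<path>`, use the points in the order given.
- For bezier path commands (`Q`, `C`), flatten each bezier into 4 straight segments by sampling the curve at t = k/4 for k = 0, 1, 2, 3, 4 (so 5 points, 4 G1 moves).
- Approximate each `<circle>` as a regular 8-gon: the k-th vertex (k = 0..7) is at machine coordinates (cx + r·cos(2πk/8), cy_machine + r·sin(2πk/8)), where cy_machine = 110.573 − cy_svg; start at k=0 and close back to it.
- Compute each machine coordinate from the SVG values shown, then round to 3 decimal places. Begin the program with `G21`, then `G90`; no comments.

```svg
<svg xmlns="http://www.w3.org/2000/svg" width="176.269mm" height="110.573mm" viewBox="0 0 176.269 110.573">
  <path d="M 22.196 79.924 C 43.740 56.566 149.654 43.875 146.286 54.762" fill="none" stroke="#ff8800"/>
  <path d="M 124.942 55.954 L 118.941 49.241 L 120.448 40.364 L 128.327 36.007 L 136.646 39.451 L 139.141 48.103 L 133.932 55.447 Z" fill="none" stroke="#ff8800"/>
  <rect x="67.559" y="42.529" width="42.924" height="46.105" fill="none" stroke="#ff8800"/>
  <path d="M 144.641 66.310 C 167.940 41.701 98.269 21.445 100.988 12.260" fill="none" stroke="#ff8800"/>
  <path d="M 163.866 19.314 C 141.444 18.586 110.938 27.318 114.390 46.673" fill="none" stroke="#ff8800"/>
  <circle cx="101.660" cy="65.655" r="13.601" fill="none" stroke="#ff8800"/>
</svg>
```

1 u = 1 mm; y_m = 110.573 − y.

[1] `<path>` cubic bezier, #ff8800→engrave S129 F3179: (22.196,30.649) → (51.148,45.966) → (93.583,56.072) → (131.347,59.757) → (146.286,55.811)

[2] `<path>` regular polygon, #ff8800→engrave S129 F3179: (124.942,54.619) → (118.941,61.332) → (120.448,70.209) → (128.327,74.566) → (136.646,71.122) → (139.141,62.470) → (133.932,55.126) → (124.942,54.619) (closed)

[3] `<rect>` rectangle, #ff8800→engrave S129 F3179: (67.559,68.044) → (110.483,68.044) → (110.483,21.939) → (67.559,21.939) → (67.559,68.044) (closed)

[4] `<path>` cubic bezier, #ff8800→engrave S129 F3179: (144.641,44.263) → (147.267,61.799) → (130.532,77.072) → (109.938,89.453) → (100.988,98.313)

[5] `<path>` cubic bezier, #ff8800→engrave S129 F3179: (163.866,91.259) → (146.191,90.013) → (129.425,85.111) → (117.511,76.443) → (114.390,63.900)

[6] `<circle>` circle, #ff8800→engrave S129 F3179: (115.261,44.918) → (111.277,54.535) → (101.660,58.519) → (92.043,54.535) → (88.059,44.918) → (92.043,35.301) → (101.660,31.317) → (111.277,35.301) → (115.261,44.918) (closed)

G21
G90
G00 X22.196 Y30.649
M3 S129
G01 X51.148 Y45.966 F3179
G01 X93.583 Y56.072
G01 X131.347 Y59.757
G01 X146.286 Y55.811
M5
G00 X124.942 Y54.619
M3 S129
G01 X118.941 Y61.332 F3179
G01 X120.448 Y70.209
G01 X128.327 Y74.566
G01 X136.646 Y71.122
G01 X139.141 Y62.470
G01 X133.932 Y55.126
G01 X124.942 Y54.619
M5
G00 X67.559 Y68.044
M3 S129
G01 X110.483 Y68.044 F3179
G01 X110.483 Y21.939
G01 X67.559 Y21.939
G01 X67.559 Y68.044
M5
G00 X144.641 Y44.263
M3 S129
G01 X147.267 Y61.799 F3179
G01 X130.532 Y77.072
G01 X109.938 Y89.453
G01 X100.988 Y98.313
M5
G00 X163.866 Y91.259
M3 S129
G01 X146.191 Y90.013 F3179
G01 X129.425 Y85.111
G01 X117.511 Y76.443
G01 X114.390 Y63.900
M5
G00 X115.261 Y44.918
M3 S129
G01 X111.277 Y54.535 F3179
G01 X101.660 Y58.519
G01 X92.043 Y54.535
G01 X88.059 Y44.918
G01 X92.043 Y35.301
G01 X101.660 Y31.317
G01 X111.277 Y35.301
G01 X115.261 Y44.918
M5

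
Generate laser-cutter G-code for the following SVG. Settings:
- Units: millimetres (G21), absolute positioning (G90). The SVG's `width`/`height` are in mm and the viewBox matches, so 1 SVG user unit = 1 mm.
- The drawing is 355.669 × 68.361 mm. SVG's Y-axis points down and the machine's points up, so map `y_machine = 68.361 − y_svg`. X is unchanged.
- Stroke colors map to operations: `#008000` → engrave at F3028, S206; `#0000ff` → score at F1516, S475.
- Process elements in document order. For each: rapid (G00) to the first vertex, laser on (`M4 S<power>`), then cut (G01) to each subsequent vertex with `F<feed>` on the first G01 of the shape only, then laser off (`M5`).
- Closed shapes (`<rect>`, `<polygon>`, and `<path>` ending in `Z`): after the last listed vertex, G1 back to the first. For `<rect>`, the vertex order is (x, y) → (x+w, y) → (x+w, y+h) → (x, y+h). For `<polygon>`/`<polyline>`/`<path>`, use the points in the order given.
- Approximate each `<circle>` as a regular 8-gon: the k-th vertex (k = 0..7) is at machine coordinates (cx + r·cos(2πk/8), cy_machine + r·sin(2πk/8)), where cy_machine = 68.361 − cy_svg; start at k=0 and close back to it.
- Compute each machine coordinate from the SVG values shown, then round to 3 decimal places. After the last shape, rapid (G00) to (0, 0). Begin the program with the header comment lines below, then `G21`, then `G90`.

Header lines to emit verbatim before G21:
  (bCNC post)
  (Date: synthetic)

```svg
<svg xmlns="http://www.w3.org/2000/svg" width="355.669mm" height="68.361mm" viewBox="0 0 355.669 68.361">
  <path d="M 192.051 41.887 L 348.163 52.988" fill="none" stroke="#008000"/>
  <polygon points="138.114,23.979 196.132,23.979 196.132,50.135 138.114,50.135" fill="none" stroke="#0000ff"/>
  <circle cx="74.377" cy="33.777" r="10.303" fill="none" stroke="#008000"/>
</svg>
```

(bCNC post)
(Date: synthetic)
G21
G90
G00 X192.051 Y26.474
M4 S206
G01 X348.163 Y15.373 F3028
M5
G00 X138.114 Y44.382
M4 S475
G01 X196.132 Y44.382 F1516
G01 X196.132 Y18.226
G01 X138.114 Y18.226
G01 X138.114 Y44.382
M5
G00 X84.680 Y34.584
M4 S206
G01 X81.662 Y41.869 F3028
G01 X74.377 Y44.887
G01 X67.092 Y41.869
G01 X64.074 Y34.584
G01 X67.092 Y27.299
G01 X74.377 Y24.281
G01 X81.662 Y27.299
G01 X84.680 Y34.584
M5
G00 X0.000 Y0.000

1 u = 1 mm; y_m = 68.361 − y.

[1] `<path>` line segment, #008000→engrave S206 F3028: (192.051,26.474) → (348.163,15.373)

[2] `<polygon>` rectangle, #0000ff→score S475 F1516: (138.114,44.382) → (196.132,44.382) → (196.132,18.226) → (138.114,18.226) → (138.114,44.382) (closed)

[3] `<circle>` circle, #008000→engrave S206 F3028: (84.680,34.584) → (81.662,41.869) → (74.377,44.887) → (67.092,41.869) → (64.074,34.584) → (67.092,27.299) → (74.377,24.281) → (81.662,27.299) → (84.680,34.584) (closed)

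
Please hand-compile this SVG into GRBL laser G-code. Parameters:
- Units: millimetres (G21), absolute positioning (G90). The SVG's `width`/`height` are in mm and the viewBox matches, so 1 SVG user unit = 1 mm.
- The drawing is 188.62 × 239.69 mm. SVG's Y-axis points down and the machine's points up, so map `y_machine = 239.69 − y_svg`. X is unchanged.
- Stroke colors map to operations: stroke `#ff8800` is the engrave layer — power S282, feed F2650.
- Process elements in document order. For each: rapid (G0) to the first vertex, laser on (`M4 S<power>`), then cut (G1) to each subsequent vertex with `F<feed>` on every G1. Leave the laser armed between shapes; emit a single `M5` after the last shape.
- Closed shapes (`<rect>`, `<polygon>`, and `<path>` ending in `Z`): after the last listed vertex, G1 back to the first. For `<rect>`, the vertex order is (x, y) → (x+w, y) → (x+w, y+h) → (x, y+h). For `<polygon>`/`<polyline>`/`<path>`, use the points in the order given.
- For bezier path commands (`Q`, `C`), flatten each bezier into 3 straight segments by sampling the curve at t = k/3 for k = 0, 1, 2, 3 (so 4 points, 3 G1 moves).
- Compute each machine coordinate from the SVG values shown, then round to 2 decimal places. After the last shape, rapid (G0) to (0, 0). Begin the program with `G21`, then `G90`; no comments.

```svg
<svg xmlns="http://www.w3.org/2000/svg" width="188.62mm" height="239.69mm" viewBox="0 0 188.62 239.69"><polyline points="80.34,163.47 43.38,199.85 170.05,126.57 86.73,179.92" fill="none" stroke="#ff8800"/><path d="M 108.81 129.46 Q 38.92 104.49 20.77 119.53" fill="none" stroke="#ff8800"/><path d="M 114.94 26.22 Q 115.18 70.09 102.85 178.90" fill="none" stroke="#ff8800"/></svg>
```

G21
G90
G0 X80.34 Y76.22
M4 S282
G1 X43.38 Y39.84 F2650
G1 X170.05 Y113.12 F2650
G1 X86.73 Y59.77 F2650
G0 X108.81 Y110.23
M4 S282
G1 X67.97 Y122.43 F2650
G1 X38.62 Y125.74 F2650
G1 X20.77 Y120.16 F2650
G0 X114.94 Y213.47
M4 S282
G1 X113.70 Y177.01 F2650
G1 X109.67 Y126.11 F2650
G1 X102.85 Y60.79 F2650
M5
G0 X0.00 Y0.00

1 u = 1 mm; y_m = 239.69 − y.

[1] `<polyline>` open polyline, #ff8800→engrave S282 F2650: (80.34,76.22) → (43.38,39.84) → (170.05,113.12) → (86.73,59.77)

[2] `<path>` quadratic bezier, #ff8800→engrave S282 F2650: (108.81,110.23) → (67.97,122.43) → (38.62,125.74) → (20.77,120.16)

[3] `<path>` quadratic bezier, #ff8800→engrave S282 F2650: (114.94,213.47) → (113.70,177.01) → (109.67,126.11) → (102.85,60.79)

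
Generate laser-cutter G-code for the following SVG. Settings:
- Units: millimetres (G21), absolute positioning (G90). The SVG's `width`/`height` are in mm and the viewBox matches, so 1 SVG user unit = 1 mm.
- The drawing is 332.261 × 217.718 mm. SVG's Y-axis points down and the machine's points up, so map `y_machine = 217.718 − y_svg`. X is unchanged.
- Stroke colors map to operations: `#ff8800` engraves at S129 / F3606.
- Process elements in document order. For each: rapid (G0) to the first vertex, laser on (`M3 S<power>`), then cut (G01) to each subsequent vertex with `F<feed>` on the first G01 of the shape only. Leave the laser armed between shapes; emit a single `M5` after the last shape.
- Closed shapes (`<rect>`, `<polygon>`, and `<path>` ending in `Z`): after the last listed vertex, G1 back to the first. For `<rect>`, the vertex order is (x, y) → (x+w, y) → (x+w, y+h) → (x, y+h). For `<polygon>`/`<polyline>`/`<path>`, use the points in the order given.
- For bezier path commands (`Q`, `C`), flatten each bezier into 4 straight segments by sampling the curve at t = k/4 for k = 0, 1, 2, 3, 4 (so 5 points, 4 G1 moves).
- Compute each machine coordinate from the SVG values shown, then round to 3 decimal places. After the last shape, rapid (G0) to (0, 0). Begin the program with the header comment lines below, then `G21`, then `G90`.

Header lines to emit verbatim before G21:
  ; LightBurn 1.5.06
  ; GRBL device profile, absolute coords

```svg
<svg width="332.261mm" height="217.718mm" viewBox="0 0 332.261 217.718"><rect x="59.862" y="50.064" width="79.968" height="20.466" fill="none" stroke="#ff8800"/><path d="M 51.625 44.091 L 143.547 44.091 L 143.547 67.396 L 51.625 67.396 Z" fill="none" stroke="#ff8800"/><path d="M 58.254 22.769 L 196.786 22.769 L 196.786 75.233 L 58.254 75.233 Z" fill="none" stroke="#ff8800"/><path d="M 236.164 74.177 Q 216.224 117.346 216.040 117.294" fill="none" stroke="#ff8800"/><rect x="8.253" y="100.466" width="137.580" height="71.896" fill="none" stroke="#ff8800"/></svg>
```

viewBox `0 0 332.261 217.718` with mm width/height → 1 unit = 1 mm. Flip: y_m = 217.718 − y_svg.

**Shape 1** — `<rect>` rectangle, stroke `#ff8800` → engrave (S129, F3606). Machine vertices: (59.862,167.654) → (139.830,167.654) → (139.830,147.188) → (59.862,147.188) → (59.862,167.654). Closed: final G1 returns to the first vertex.

**Shape 2** — `<path>` rectangle, stroke `#ff8800` → engrave (S129, F3606). Machine vertices: (51.625,173.627) → (143.547,173.627) → (143.547,150.322) → (51.625,150.322) → (51.625,173.627). Closed: final G1 returns to the first vertex.

**Shape 3** — `<path>` rectangle, stroke `#ff8800` → engrave (S129, F3606). Machine vertices: (58.254,194.949) → (196.786,194.949) → (196.786,142.485) → (58.254,142.485) → (58.254,194.949). Closed: final G1 returns to the first vertex.

**Shape 4** — `<path>` quadratic bezier, stroke `#ff8800` → engrave (S129, F3606). Control points (SVG): P0=(236.164,74.177), P1=(216.224,117.346), P2=(216.040,117.294); sampled at t=k/4. Machine vertices: (236.164,143.541) → (227.429,124.658) → (221.163,111.177) → (217.367,103.099) → (216.040,100.424). Open path.

**Shape 5** — `<rect>` rectangle, stroke `#ff8800` → engrave (S129, F3606). Machine vertices: (8.253,117.252) → (145.833,117.252) → (145.833,45.356) → (8.253,45.356) → (8.253,117.252). Closed: final G1 returns to the first vertex.

; LightBurn 1.5.06
; GRBL device profile, absolute coords
G21
G90
G0 X59.862 Y167.654
M3 S129
G01 X139.830 Y167.654 F3606
G01 X139.830 Y147.188
G01 X59.862 Y147.188
G01 X59.862 Y167.654
G0 X51.625 Y173.627
M3 S129
G01 X143.547 Y173.627 F3606
G01 X143.547 Y150.322
G01 X51.625 Y150.322
G01 X51.625 Y173.627
G0 X58.254 Y194.949
M3 S129
G01 X196.786 Y194.949 F3606
G01 X196.786 Y142.485
G01 X58.254 Y142.485
G01 X58.254 Y194.949
G0 X236.164 Y143.541
M3 S129
G01 X227.429 Y124.658 F3606
G01 X221.163 Y111.177
G01 X217.367 Y103.099
G01 X216.040 Y100.424
G0 X8.253 Y117.252
M3 S129
G01 X145.833 Y117.252 F3606
G01 X145.833 Y45.356
G01 X8.253 Y45.356
G01 X8.253 Y117.252
M5
G0 X0.000 Y0.000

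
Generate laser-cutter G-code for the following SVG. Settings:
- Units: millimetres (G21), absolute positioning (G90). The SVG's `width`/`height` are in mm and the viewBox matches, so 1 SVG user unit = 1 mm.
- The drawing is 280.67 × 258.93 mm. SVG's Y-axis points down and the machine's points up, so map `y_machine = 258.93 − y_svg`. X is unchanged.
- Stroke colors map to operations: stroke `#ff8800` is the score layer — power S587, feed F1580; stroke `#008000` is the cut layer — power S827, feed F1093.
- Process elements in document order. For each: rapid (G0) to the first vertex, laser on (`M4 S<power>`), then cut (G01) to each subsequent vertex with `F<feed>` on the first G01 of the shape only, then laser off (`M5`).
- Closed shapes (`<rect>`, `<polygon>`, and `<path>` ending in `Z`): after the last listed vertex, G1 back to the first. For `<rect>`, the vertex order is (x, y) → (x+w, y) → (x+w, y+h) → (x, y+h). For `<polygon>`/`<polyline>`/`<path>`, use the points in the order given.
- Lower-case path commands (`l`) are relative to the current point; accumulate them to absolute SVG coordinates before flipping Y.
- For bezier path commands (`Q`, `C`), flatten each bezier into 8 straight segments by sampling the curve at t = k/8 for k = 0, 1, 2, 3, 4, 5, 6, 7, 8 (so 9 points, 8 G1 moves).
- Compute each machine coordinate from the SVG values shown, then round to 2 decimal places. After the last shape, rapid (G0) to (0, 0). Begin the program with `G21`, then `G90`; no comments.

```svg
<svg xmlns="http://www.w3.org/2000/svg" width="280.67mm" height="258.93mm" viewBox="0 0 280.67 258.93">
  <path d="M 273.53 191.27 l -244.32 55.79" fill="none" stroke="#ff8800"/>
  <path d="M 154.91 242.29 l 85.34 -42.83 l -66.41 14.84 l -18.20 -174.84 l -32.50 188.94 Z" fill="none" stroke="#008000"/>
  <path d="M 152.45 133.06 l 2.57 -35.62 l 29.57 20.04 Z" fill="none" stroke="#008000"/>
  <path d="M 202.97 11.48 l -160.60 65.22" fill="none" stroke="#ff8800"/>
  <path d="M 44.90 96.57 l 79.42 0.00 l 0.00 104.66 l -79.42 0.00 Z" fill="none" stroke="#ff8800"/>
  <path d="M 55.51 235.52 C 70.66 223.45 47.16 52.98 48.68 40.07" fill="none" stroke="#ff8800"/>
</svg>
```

viewBox `0 0 280.67 258.93` with mm width/height → 1 unit = 1 mm. Flip: y_m = 258.93 − y_svg.

**Shape 1** — `<path>` line segment, stroke `#ff8800` → score (S587, F1580). Machine vertices: (273.53,67.66) → (29.21,11.87). Open path.

**Shape 2** — `<path>` closed polygon, stroke `#008000` → cut (S827, F1093). Machine vertices: (154.91,16.64) → (240.25,59.47) → (173.84,44.63) → (155.64,219.47) → (123.14,30.53) → (154.91,16.64). Closed: final G1 returns to the first vertex.

**Shape 3** — `<path>` regular polygon, stroke `#008000` → cut (S827, F1093). Machine vertices: (152.45,125.87) → (155.02,161.49) → (184.59,141.45) → (152.45,125.87). Closed: final G1 returns to the first vertex.

**Shape 4** — `<path>` line segment, stroke `#ff8800` → score (S587, F1580). Machine vertices: (202.97,247.45) → (42.37,182.23). Open path.

**Shape 5** — `<path>` rectangle, stroke `#ff8800` → score (S587, F1580). Machine vertices: (44.90,162.36) → (124.32,162.36) → (124.32,57.70) → (44.90,57.70) → (44.90,162.36). Closed: final G1 returns to the first vertex.

**Shape 6** — `<path>` cubic bezier, stroke `#ff8800` → score (S587, F1580). Control points (SVG): P0=(55.51,235.52), P1=(70.66,223.45), P2=(47.16,52.98), P3=(48.68,40.07); sampled at t=k/8. Machine vertices: (55.51,23.41) → (59.50,34.74) → (60.62,57.23) → (59.61,87.15) → (57.21,120.82) → (54.17,154.53) → (51.24,184.57) → (49.16,207.25) → (48.68,218.86). Open path.

G21
G90
G0 X273.53 Y67.66
M4 S587
G01 X29.21 Y11.87 F1580
M5
G0 X154.91 Y16.64
M4 S827
G01 X240.25 Y59.47 F1093
G01 X173.84 Y44.63
G01 X155.64 Y219.47
G01 X123.14 Y30.53
G01 X154.91 Y16.64
M5
G0 X152.45 Y125.87
M4 S827
G01 X155.02 Y161.49 F1093
G01 X184.59 Y141.45
G01 X152.45 Y125.87
M5
G0 X202.97 Y247.45
M4 S587
G01 X42.37 Y182.23 F1580
M5
G0 X44.90 Y162.36
M4 S587
G01 X124.32 Y162.36 F1580
G01 X124.32 Y57.70
G01 X44.90 Y57.70
G01 X44.90 Y162.36
M5
G0 X55.51 Y23.41
M4 S587
G01 X59.50 Y34.74 F1580
G01 X60.62 Y57.23
G01 X59.61 Y87.15
G01 X57.21 Y120.82
G01 X54.17 Y154.53
G01 X51.24 Y184.57
G01 X49.16 Y207.25
G01 X48.68 Y218.86
M5
G0 X0.00 Y0.00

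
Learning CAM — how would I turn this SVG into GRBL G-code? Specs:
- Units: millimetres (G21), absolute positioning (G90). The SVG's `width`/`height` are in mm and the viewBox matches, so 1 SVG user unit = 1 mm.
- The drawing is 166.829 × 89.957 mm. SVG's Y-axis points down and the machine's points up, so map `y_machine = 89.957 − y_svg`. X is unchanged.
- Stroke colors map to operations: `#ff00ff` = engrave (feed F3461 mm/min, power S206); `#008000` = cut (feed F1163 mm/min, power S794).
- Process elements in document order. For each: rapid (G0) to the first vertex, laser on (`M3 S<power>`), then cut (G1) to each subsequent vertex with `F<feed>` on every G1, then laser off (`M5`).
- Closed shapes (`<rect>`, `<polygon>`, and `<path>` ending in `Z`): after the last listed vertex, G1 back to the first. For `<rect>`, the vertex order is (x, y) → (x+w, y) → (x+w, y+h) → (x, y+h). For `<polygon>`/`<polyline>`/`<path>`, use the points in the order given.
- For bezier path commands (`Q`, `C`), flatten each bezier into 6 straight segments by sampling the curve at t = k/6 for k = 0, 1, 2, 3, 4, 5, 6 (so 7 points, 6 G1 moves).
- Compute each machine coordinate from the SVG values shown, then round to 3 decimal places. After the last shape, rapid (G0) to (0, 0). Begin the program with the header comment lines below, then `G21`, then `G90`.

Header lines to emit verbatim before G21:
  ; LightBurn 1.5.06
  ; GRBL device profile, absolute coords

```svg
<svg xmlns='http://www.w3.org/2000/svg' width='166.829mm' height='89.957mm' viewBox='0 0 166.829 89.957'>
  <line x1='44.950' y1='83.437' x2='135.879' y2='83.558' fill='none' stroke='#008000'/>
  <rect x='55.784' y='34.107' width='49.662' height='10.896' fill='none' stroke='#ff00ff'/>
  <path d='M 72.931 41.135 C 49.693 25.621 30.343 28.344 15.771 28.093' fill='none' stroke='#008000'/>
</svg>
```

; LightBurn 1.5.06
; GRBL device profile, absolute coords
G21
G90
G0 X44.950 Y6.520
M3 S794
G1 X135.879 Y6.399 F1163
M5
G0 X55.784 Y55.850
M3 S206
G1 X105.446 Y55.850 F3461
G1 X105.446 Y44.954 F3461
G1 X55.784 Y44.954 F3461
G1 X55.784 Y55.850 F3461
M5
G0 X72.931 Y48.822
M3 S794
G1 X61.640 Y55.157 F1163
G1 X51.022 Y59.043 F1163
G1 X41.101 Y61.067 F1163
G1 X31.903 Y61.819 F1163
G1 X23.451 Y61.888 F1163
G1 X15.771 Y61.864 F1163
M5
G0 X0.000 Y0.000

Since the viewBox matches the mm dimensions, user units are millimetres directly. The only transform is the Y-flip y_m = 89.957 − y_svg.

Shape 1 is a line segment drawn with `<line>`. Its stroke #008000 means cut at S794, F1163. After flipping Y the toolpath is (44.950,6.520) → (135.879,6.399).

Shape 2 is a rectangle drawn with `<rect>`. Its stroke #ff00ff means engrave at S206, F3461. After flipping Y the toolpath is (55.784,55.850) → (105.446,55.850) → (105.446,44.954) → (55.784,44.954) → (55.784,55.850), returning to the start.

Shape 3 is a cubic bezier drawn with `<path>`. Its stroke #008000 means cut at S794, F1163. After flipping Y the toolpath is (72.931,48.822) → (61.640,55.157) → (51.022,59.043) → (41.101,61.067) → (31.903,61.819) → (23.451,61.888) → (15.771,61.864).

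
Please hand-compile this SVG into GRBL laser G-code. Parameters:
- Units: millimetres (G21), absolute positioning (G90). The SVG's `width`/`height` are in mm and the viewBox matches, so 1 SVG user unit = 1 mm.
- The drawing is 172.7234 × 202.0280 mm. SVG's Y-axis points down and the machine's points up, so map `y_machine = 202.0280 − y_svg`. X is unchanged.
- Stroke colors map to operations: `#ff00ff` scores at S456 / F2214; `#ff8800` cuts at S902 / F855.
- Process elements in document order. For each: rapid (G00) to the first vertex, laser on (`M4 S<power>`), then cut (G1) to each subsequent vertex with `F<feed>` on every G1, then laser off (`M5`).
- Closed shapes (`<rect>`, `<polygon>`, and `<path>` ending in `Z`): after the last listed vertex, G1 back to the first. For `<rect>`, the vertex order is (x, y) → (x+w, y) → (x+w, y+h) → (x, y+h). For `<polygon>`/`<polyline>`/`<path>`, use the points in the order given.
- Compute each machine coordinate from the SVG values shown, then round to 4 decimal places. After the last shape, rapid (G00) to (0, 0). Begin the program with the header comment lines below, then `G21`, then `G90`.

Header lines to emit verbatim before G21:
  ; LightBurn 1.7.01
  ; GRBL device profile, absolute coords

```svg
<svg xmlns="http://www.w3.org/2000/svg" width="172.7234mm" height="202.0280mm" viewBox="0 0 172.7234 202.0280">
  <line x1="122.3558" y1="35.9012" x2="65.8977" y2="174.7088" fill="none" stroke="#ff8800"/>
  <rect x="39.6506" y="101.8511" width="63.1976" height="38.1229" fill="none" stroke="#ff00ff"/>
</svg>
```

1 u = 1 mm; y_m = 202.0280 − y.

[1] `<line>` line segment, #ff8800→cut S902 F855: (122.3558,166.1268) → (65.8977,27.3192)

[2] `<rect>` rectangle, #ff00ff→score S456 F2214: (39.6506,100.1769) → (102.8482,100.1769) → (102.8482,62.0540) → (39.6506,62.0540) → (39.6506,100.1769) (closed)

; LightBurn 1.7.01
; GRBL device profile, absolute coords
G21
G90
G00 X122.3558 Y166.1268
M4 S902
G1 X65.8977 Y27.3192 F855
M5
G00 X39.6506 Y100.1769
M4 S456
G1 X102.8482 Y100.1769 F2214
G1 X102.8482 Y62.0540 F2214
G1 X39.6506 Y62.0540 F2214
G1 X39.6506 Y100.1769 F2214
M5
G00 X0.0000 Y0.0000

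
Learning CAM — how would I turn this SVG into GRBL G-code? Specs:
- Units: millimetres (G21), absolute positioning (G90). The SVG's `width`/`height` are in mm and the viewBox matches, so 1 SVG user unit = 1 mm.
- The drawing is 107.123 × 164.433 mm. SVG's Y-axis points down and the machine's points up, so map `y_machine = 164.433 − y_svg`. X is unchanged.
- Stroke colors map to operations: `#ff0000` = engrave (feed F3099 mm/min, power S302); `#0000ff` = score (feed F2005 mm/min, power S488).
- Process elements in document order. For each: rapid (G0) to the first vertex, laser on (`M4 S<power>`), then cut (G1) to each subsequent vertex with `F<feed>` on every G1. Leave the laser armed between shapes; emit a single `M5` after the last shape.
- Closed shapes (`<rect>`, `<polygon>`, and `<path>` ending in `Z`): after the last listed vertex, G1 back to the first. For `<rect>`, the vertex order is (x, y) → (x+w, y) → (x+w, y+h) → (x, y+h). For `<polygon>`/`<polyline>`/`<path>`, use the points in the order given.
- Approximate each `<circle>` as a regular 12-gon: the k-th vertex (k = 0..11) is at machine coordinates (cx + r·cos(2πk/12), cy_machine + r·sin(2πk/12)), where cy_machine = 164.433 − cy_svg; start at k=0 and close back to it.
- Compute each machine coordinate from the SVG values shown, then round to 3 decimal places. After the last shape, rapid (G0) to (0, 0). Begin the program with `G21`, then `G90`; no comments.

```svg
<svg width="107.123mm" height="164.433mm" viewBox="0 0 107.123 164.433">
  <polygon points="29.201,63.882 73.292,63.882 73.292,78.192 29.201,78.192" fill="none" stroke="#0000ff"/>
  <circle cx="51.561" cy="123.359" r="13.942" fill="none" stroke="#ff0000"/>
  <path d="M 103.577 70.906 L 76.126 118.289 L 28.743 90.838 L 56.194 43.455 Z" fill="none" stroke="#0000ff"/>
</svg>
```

Since the viewBox matches the mm dimensions, user units are millimetres directly. The only transform is the Y-flip y_m = 164.433 − y_svg.

Shape 1 is a rectangle drawn with `<polygon>`. Its stroke #0000ff means score at S488, F2005. After flipping Y the toolpath is (29.201,100.551) → (73.292,100.551) → (73.292,86.241) → (29.201,86.241) → (29.201,100.551), returning to the start.

Shape 2 is a circle drawn with `<circle>`. Its stroke #ff0000 means engrave at S302, F3099. After flipping Y the toolpath is (65.503,41.074) → (63.635,48.045) → (58.532,53.148) → (51.561,55.016) → (44.590,53.148) → (39.487,48.045) → (37.619,41.074) → (39.487,34.103) → (44.590,29.000) → (51.561,27.132) → (58.532,29.000) → (63.635,34.103) → (65.503,41.074), returning to the start.

Shape 3 is a regular polygon drawn with `<path>`. Its stroke #0000ff means score at S488, F2005. After flipping Y the toolpath is (103.577,93.527) → (76.126,46.144) → (28.743,73.595) → (56.194,120.978) → (103.577,93.527), returning to the start.

G21
G90
G0 X29.201 Y100.551
M4 S488
G1 X73.292 Y100.551 F2005
G1 X73.292 Y86.241 F2005
G1 X29.201 Y86.241 F2005
G1 X29.201 Y100.551 F2005
G0 X65.503 Y41.074
M4 S302
G1 X63.635 Y48.045 F3099
G1 X58.532 Y53.148 F3099
G1 X51.561 Y55.016 F3099
G1 X44.590 Y53.148 F3099
G1 X39.487 Y48.045 F3099
G1 X37.619 Y41.074 F3099
G1 X39.487 Y34.103 F3099
G1 X44.590 Y29.000 F3099
G1 X51.561 Y27.132 F3099
G1 X58.532 Y29.000 F3099
G1 X63.635 Y34.103 F3099
G1 X65.503 Y41.074 F3099
G0 X103.577 Y93.527
M4 S488
G1 X76.126 Y46.144 F2005
G1 X28.743 Y73.595 F2005
G1 X56.194 Y120.978 F2005
G1 X103.577 Y93.527 F2005
M5
G0 X0.000 Y0.000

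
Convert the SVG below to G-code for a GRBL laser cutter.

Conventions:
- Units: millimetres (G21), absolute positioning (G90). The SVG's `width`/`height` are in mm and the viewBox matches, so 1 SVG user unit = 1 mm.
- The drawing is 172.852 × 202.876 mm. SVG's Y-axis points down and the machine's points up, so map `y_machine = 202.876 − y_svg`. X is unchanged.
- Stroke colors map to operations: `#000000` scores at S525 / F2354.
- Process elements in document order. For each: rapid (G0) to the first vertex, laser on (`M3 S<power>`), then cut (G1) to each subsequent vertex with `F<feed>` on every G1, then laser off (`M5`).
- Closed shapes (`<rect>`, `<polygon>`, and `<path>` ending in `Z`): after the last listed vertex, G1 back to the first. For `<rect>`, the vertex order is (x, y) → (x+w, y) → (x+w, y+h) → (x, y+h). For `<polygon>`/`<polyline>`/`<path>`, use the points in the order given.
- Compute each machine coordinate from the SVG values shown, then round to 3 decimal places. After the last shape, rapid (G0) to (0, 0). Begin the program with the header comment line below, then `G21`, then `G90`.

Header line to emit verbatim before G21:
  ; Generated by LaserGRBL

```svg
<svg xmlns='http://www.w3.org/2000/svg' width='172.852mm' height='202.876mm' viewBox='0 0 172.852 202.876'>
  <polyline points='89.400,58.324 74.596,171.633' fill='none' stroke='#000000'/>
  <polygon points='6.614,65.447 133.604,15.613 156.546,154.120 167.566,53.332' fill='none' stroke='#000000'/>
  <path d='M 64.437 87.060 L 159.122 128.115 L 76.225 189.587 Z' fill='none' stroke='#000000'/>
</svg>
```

viewBox `0 0 172.852 202.876` with mm width/height → 1 unit = 1 mm. Flip: y_m = 202.876 − y_svg.

**Shape 1** — `<polyline>` line segment, stroke `#000000` → score (S525, F2354). Machine vertices: (89.400,144.552) → (74.596,31.243). Open path.

**Shape 2** — `<polygon>` closed polygon, stroke `#000000` → score (S525, F2354). Machine vertices: (6.614,137.429) → (133.604,187.263) → (156.546,48.756) → (167.566,149.544) → (6.614,137.429). Closed: final G1 returns to the first vertex.

**Shape 3** — `<path>` regular polygon, stroke `#000000` → score (S525, F2354). Machine vertices: (64.437,115.816) → (159.122,74.761) → (76.225,13.289) → (64.437,115.816). Closed: final G1 returns to the first vertex.

; Generated by LaserGRBL
G21
G90
G0 X89.400 Y144.552
M3 S525
G1 X74.596 Y31.243 F2354
M5
G0 X6.614 Y137.429
M3 S525
G1 X133.604 Y187.263 F2354
G1 X156.546 Y48.756 F2354
G1 X167.566 Y149.544 F2354
G1 X6.614 Y137.429 F2354
M5
G0 X64.437 Y115.816
M3 S525
G1 X159.122 Y74.761 F2354
G1 X76.225 Y13.289 F2354
G1 X64.437 Y115.816 F2354
M5
G0 X0.000 Y0.000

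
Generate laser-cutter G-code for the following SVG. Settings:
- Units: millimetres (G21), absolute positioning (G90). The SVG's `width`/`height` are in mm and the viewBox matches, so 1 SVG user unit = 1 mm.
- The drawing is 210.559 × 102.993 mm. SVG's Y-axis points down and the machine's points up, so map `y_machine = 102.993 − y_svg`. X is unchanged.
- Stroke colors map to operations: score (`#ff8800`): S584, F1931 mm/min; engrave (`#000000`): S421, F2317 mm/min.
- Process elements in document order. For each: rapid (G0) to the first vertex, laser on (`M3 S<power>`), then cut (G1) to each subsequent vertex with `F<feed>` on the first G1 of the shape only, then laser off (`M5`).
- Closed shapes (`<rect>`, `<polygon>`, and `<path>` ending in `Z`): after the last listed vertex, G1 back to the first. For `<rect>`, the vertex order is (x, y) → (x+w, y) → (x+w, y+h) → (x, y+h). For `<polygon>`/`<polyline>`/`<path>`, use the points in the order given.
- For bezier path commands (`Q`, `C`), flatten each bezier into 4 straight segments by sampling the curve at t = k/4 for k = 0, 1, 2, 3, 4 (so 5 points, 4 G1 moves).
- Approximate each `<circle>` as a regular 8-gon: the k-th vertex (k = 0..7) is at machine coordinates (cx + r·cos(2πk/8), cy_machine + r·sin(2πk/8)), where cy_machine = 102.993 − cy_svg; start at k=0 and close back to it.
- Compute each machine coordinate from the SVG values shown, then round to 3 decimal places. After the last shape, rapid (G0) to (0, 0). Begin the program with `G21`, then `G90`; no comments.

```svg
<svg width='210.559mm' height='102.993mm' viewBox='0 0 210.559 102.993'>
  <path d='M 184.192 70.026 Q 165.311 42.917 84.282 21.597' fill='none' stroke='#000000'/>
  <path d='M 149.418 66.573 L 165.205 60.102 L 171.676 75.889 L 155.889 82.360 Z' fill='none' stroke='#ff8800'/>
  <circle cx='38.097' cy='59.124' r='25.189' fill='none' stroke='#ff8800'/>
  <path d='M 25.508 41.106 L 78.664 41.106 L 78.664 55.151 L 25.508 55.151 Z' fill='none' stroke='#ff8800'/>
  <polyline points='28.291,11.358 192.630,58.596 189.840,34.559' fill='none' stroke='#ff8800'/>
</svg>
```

G21
G90
G0 X184.192 Y32.967
M3 S421
G1 X170.867 Y46.160 F2317
G1 X149.774 Y58.629
G1 X120.912 Y70.374
G1 X84.282 Y81.396
M5
G0 X149.418 Y36.420
M3 S584
G1 X165.205 Y42.891 F1931
G1 X171.676 Y27.104
G1 X155.889 Y20.633
G1 X149.418 Y36.420
M5
G0 X63.286 Y43.869
M3 S584
G1 X55.908 Y61.680 F1931
G1 X38.097 Y69.058
G1 X20.286 Y61.680
G1 X12.908 Y43.869
G1 X20.286 Y26.058
G1 X38.097 Y18.680
G1 X55.908 Y26.058
G1 X63.286 Y43.869
M5
G0 X25.508 Y61.887
M3 S584
G1 X78.664 Y61.887 F1931
G1 X78.664 Y47.842
G1 X25.508 Y47.842
G1 X25.508 Y61.887
M5
G0 X28.291 Y91.635
M3 S584
G1 X192.630 Y44.397 F1931
G1 X189.840 Y68.434
M5
G0 X0.000 Y0.000

1 u = 1 mm; y_m = 102.993 − y.

[1] `<path>` quadratic bezier, #000000→engrave S421 F2317: (184.192,32.967) → (170.867,46.160) → (149.774,58.629) → (120.912,70.374) → (84.282,81.396)

[2] `<path>` regular polygon, #ff8800→score S584 F1931: (149.418,36.420) → (165.205,42.891) → (171.676,27.104) → (155.889,20.633) → (149.418,36.420) (closed)

[3] `<circle>` circle, #ff8800→score S584 F1931: (63.286,43.869) → (55.908,61.680) → (38.097,69.058) → (20.286,61.680) → (12.908,43.869) → (20.286,26.058) → (38.097,18.680) → (55.908,26.058) → (63.286,43.869) (closed)

[4] `<path>` rectangle, #ff8800→score S584 F1931: (25.508,61.887) → (78.664,61.887) → (78.664,47.842) → (25.508,47.842) → (25.508,61.887) (closed)

[5] `<polyline>` open polyline, #ff8800→score S584 F1931: (28.291,91.635) → (192.630,44.397) → (189.840,68.434)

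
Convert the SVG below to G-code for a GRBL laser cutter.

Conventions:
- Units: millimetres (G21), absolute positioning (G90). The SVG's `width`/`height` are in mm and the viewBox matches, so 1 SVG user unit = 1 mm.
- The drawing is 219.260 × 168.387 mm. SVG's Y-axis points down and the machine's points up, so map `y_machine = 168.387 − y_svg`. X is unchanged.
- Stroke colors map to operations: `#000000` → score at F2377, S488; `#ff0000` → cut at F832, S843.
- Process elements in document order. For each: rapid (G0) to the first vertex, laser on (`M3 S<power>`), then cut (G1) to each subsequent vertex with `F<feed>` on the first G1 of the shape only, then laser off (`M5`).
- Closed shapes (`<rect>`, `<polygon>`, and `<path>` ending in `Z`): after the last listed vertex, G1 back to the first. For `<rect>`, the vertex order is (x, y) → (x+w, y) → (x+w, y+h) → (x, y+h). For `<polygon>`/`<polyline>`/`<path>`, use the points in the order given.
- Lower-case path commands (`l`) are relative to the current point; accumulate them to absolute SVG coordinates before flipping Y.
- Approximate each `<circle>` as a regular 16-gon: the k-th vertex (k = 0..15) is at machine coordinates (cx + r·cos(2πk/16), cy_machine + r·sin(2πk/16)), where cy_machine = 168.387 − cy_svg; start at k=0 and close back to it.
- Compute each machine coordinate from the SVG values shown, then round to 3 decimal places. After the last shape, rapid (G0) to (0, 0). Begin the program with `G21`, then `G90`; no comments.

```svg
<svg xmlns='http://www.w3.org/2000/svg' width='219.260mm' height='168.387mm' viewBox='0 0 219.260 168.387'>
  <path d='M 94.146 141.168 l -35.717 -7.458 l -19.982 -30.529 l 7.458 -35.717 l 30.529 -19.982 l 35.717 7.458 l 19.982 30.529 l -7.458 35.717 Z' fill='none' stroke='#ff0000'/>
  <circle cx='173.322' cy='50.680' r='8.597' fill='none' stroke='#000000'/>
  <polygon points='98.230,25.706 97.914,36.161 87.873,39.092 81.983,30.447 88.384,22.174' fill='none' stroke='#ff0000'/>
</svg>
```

G21
G90
G0 X94.146 Y27.219
M3 S843
G1 X58.429 Y34.677 F832
G1 X38.447 Y65.206
G1 X45.905 Y100.923
G1 X76.434 Y120.905
G1 X112.151 Y113.447
G1 X132.133 Y82.918
G1 X124.675 Y47.201
G1 X94.146 Y27.219
M5
G0 X181.919 Y117.707
M3 S488
G1 X181.265 Y120.997 F2377
G1 X179.401 Y123.786
G1 X176.612 Y125.650
G1 X173.322 Y126.304
G1 X170.032 Y125.650
G1 X167.243 Y123.786
G1 X165.379 Y120.997
G1 X164.725 Y117.707
G1 X165.379 Y114.417
G1 X167.243 Y111.628
G1 X170.032 Y109.764
G1 X173.322 Y109.110
G1 X176.612 Y109.764
G1 X179.401 Y111.628
G1 X181.265 Y114.417
G1 X181.919 Y117.707
M5
G0 X98.230 Y142.681
M3 S843
G1 X97.914 Y132.226 F832
G1 X87.873 Y129.295
G1 X81.983 Y137.940
G1 X88.384 Y146.213
G1 X98.230 Y142.681
M5
G0 X0.000 Y0.000

1 u = 1 mm; y_m = 168.387 − y.

[1] `<path>` regular polygon, #ff0000→cut S843 F832: (94.146,27.219) → (58.429,34.677) → (38.447,65.206) → (45.905,100.923) → (76.434,120.905) → (112.151,113.447) → (132.133,82.918) → (124.675,47.201) → (94.146,27.219) (closed)

[2] `<circle>` circle, #000000→score S488 F2377: (181.919,117.707) → (181.265,120.997) → (179.401,123.786) → (176.612,125.650) → (173.322,126.304) → (170.032,125.650) → (167.243,123.786) → (165.379,120.997) → (164.725,117.707) → (165.379,114.417) → (167.243,111.628) → (170.032,109.764) → (173.322,109.110) → (176.612,109.764) → (179.401,111.628) → (181.265,114.417) → (181.919,117.707) (closed)

[3] `<polygon>` regular polygon, #ff0000→cut S843 F832: (98.230,142.681) → (97.914,132.226) → (87.873,129.295) → (81.983,137.940) → (88.384,146.213) → (98.230,142.681) (closed)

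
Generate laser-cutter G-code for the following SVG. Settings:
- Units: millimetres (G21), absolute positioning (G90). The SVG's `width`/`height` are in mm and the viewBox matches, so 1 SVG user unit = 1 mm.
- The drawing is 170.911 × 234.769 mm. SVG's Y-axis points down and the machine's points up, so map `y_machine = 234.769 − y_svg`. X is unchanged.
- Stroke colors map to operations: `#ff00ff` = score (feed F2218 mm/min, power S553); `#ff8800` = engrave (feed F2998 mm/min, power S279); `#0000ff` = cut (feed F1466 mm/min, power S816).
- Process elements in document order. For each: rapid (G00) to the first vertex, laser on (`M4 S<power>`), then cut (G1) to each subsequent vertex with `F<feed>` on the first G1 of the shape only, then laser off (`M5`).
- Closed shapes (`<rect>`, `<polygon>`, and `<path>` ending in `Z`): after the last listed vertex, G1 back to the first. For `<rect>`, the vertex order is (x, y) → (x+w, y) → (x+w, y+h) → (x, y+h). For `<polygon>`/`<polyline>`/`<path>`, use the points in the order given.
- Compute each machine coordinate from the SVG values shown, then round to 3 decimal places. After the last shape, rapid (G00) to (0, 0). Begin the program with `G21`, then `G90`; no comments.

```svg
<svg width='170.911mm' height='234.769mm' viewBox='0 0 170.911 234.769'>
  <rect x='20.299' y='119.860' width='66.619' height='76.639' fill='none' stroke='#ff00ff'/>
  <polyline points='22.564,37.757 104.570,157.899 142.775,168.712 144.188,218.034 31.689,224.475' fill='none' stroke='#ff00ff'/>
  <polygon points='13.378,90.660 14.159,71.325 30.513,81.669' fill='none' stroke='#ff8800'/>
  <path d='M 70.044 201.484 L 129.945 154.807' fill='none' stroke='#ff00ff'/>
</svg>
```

1 u = 1 mm; y_m = 234.769 − y.

[1] `<rect>` rectangle, #ff00ff→score S553 F2218: (20.299,114.909) → (86.918,114.909) → (86.918,38.270) → (20.299,38.270) → (20.299,114.909) (closed)

[2] `<polyline>` open polyline, #ff00ff→score S553 F2218: (22.564,197.012) → (104.570,76.870) → (142.775,66.057) → (144.188,16.735) → (31.689,10.294)

[3] `<polygon>` regular polygon, #ff8800→engrave S279 F2998: (13.378,144.109) → (14.159,163.444) → (30.513,153.100) → (13.378,144.109) (closed)

[4] `<path>` line segment, #ff00ff→score S553 F2218: (70.044,33.285) → (129.945,79.962)

G21
G90
G00 X20.299 Y114.909
M4 S553
G1 X86.918 Y114.909 F2218
G1 X86.918 Y38.270
G1 X20.299 Y38.270
G1 X20.299 Y114.909
M5
G00 X22.564 Y197.012
M4 S553
G1 X104.570 Y76.870 F2218
G1 X142.775 Y66.057
G1 X144.188 Y16.735
G1 X31.689 Y10.294
M5
G00 X13.378 Y144.109
M4 S279
G1 X14.159 Y163.444 F2998
G1 X30.513 Y153.100
G1 X13.378 Y144.109
M5
G00 X70.044 Y33.285
M4 S553
G1 X129.945 Y79.962 F2218
M5
G00 X0.000 Y0.000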